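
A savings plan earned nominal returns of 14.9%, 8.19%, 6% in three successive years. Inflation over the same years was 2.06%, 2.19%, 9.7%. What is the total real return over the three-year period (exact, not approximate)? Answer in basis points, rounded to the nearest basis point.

1517 basis points

Nominal growth factor = 1.1490 × 1.0819 × 1.0600 = 1.317689
Price-level growth factor = 1.0206 × 1.0219 × 1.0970 = 1.144117
Real growth factor = 1.317689 / 1.144117 = 1.151708
Total real return = 1.151708 − 1 → 1517 basis points.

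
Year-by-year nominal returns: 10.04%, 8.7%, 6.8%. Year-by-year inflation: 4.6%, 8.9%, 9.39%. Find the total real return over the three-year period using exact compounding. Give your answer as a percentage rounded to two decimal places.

2.52%

Nominal growth factor = 1.1004 × 1.0870 × 1.0680 = 1.277472
Price-level growth factor = 1.0460 × 1.0890 × 1.0939 = 1.246055
Real growth factor = 1.277472 / 1.246055 = 1.025213
Total real return = 1.025213 − 1 → 2.52%.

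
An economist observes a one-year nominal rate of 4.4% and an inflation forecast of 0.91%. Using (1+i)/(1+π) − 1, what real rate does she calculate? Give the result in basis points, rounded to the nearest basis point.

346 basis points

1 + r = 1.04400 / 1.00910 = 1.034585
r = 1.034585 − 1 = 3.4585%, i.e. 346 basis points.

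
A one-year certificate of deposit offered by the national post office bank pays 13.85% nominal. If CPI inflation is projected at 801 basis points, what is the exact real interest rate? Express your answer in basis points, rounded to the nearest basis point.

541 basis points

1 + r = 1.13850 / 1.08010 = 1.054069
r = 1.054069 − 1 = 5.4069%, i.e. 541 basis points.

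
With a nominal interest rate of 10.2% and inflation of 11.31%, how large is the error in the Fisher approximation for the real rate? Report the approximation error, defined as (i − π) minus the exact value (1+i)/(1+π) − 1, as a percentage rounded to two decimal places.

Approximate: r ≈ 10.200% − 11.310% = -1.1100%
Exact: (1 + 0.1020)/(1 + 0.1131) − 1 = -0.9972%
Error = -1.1100% − (-0.9972%) = -0.1128% → -0.11%.

-0.11%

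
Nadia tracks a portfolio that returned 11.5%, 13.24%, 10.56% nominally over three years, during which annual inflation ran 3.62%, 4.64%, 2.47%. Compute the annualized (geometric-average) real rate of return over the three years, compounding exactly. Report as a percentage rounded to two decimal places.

Nominal growth factor = 1.1150 × 1.1324 × 1.1056 = 1.39595931
Price-level growth factor = 1.0362 × 1.0464 × 1.0247 = 1.11106139
Real growth factor = 1.39595931 / 1.11106139 = 1.25641960
Annualized real rate = 1.25641960^(1/3) − 1 = 7.9058% → 7.91%.

7.91%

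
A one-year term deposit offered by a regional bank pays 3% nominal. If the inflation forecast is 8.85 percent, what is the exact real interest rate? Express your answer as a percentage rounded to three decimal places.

-5.374%

1 + r = 1.03000 / 1.08850 = 0.946256
r = 0.946256 − 1 = -5.3744%, i.e. -5.374%.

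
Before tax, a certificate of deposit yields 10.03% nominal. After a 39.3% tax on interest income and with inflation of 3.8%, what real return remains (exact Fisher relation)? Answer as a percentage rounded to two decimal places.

2.20%

After-tax nominal return = 10.03% × (1 − 0.393) = 6.08821%.
1 + r = 1.0608821 / 1.03800 = 1.022044
After-tax real rate = 1.022044 − 1 → 2.20%.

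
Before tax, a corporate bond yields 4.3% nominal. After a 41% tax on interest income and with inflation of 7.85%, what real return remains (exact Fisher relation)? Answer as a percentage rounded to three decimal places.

-4.926%

After-tax nominal return = 4.3% × (1 − 0.41) = 2.5370%.
1 + r = 1.02537 / 1.07850 = 0.950737
After-tax real rate = 0.950737 − 1 → -4.926%.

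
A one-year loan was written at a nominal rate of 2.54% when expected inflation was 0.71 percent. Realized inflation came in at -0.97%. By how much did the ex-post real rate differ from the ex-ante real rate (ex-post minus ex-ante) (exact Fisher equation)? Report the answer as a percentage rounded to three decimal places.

Ex-ante: (1 + 0.0254)/(1 + 0.0071) − 1 = 1.8171%
Ex-post: (1 + 0.0254)/(1 − 0.0097) − 1 = 3.5444%
Difference (ex-post − ex-ante) = 1.7273% → 1.727%.

1.727%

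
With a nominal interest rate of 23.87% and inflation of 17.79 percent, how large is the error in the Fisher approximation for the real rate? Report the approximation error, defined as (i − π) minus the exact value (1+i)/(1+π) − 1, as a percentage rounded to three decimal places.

0.918%

Approximate: r ≈ 23.870% − 17.790% = 6.0800%
Exact: (1 + 0.2387)/(1 + 0.1779) − 1 = 5.1617%
Error = 6.0800% − 5.1617% = 0.9183% → 0.918%.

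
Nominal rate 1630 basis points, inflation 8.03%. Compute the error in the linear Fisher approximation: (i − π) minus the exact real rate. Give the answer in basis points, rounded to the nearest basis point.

61 basis points

Approximate: r ≈ 16.300% − 8.030% = 8.2700%
Exact: (1 + 0.1630)/(1 + 0.0803) − 1 = 7.6553%
Error = 8.2700% − 7.6553% = 0.6147% → 61 basis points.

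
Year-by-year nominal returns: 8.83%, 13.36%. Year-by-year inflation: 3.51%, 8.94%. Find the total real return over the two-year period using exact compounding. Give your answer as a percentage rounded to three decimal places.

9.405%

Nominal growth factor = 1.0883 × 1.1336 = 1.233697
Price-level growth factor = 1.0351 × 1.0894 = 1.127638
Real growth factor = 1.233697 / 1.127638 = 1.094054
Total real return = 1.094054 − 1 → 9.405%.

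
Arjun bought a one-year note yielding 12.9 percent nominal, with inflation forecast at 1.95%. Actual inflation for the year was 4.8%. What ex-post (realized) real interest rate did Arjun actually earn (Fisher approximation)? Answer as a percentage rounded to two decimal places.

8.10%

Ex-post: 12.9% − 4.8% = 8.100%
So the realized real rate is 8.10%.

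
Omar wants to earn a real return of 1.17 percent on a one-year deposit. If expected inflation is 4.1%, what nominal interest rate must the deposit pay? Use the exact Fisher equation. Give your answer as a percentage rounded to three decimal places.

(1 + i) = (1 + r)(1 + π) = 1.01170 × 1.04100 = 1.0531797
i = 1.0531797 − 1, so the required nominal rate is 5.318%.

5.318%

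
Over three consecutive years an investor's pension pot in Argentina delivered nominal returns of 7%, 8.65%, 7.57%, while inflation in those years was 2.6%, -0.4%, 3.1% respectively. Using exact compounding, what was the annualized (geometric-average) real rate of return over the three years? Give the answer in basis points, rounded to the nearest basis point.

588 basis points

Compound the nominal returns: 1.0700 × 1.0865 × 1.0757 = 1.25056041.
Compound inflation: 1.0260 × 0.9960 × 1.0310 = 1.05357478.
Deflate: 1.25056041 / 1.05357478 = 1.18696882.
Annualized real rate = 1.18696882^(1/3) − 1 = 5.8798% → 588 basis points.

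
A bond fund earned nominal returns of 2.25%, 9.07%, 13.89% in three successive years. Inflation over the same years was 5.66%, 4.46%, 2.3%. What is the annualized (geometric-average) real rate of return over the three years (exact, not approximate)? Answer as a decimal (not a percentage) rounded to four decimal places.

Compound the nominal returns: 1.0225 × 1.0907 × 1.1389 = 1.27014769.
Compound inflation: 1.0566 × 1.0446 × 1.0230 = 1.12911002.
Deflate: 1.27014769 / 1.12911002 = 1.12491048.
Annualized real rate = 1.12491048^(1/3) − 1 = 4.0014% → 0.0400.

0.0400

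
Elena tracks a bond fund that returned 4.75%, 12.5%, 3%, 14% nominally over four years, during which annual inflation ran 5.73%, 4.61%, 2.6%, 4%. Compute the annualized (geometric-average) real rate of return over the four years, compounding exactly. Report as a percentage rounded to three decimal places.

4.058%

Compound the nominal returns: 1.0475 × 1.1250 × 1.0300 × 1.1400 = 1.38372131.
Compound inflation: 1.0573 × 1.0461 × 1.0260 × 1.0400 = 1.18019055.
Deflate: 1.38372131 / 1.18019055 = 1.17245584.
Annualized real rate = 1.17245584^(1/4) − 1 = 4.0577% → 4.058%.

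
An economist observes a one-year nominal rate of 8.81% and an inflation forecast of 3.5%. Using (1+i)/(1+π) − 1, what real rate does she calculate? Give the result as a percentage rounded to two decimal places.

5.13%

1 + r = 1.08810 / 1.03500 = 1.051304
r = 1.051304 − 1 = 5.1304%, i.e. 5.13%.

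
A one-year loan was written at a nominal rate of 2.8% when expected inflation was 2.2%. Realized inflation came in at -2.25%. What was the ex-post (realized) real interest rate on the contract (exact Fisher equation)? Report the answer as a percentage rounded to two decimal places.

Ex-post: (1 + 0.0280)/(1 − 0.0225) − 1 = 5.1662%
So the realized real rate is 5.17%.

5.17%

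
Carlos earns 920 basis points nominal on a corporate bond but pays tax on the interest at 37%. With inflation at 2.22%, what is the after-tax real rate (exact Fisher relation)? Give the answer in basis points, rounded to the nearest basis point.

After-tax nominal return = 9.2% × (1 − 0.37) = 5.7960%.
1 + r = 1.05796 / 1.02220 = 1.034983
After-tax real rate = 1.034983 − 1 → 350 basis points.

350 basis points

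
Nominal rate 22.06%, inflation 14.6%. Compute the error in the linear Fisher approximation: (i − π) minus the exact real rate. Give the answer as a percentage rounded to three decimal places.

0.950%

Approximate: r ≈ 22.060% − 14.600% = 7.4600%
Exact: (1 + 0.2206)/(1 + 0.1460) − 1 = 6.5096%
Error = 7.4600% − 6.5096% = 0.9504% → 0.950%.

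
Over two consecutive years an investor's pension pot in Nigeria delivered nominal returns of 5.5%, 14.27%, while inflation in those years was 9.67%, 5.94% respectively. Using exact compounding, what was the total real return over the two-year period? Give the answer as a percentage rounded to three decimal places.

3.762%

Nominal growth factor = 1.0550 × 1.1427 = 1.205549
Price-level growth factor = 1.0967 × 1.0594 = 1.161844
Real growth factor = 1.205549 / 1.161844 = 1.037617
Total real return = 1.037617 − 1 → 3.762%.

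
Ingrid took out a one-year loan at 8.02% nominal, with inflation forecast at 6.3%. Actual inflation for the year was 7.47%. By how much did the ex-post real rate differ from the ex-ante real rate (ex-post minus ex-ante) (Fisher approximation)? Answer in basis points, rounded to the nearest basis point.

-117 basis points

Ex-ante: 8.02% − 6.3% = 1.720%
Ex-post: 8.02% − 7.47% = 0.550%
Difference (ex-post − ex-ante) = -1.1700% → -117 basis points.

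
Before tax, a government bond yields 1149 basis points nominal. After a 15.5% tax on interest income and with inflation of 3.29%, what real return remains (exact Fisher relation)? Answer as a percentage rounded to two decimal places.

6.21%

After-tax nominal return = 11.49% × (1 − 0.155) = 9.70905%.
1 + r = 1.0970905 / 1.03290 = 1.062146
After-tax real rate = 1.062146 − 1 → 6.21%.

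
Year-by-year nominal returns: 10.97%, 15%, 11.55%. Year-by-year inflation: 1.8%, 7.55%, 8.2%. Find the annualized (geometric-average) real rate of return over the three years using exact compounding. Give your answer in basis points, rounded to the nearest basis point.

632 basis points

Nominal growth factor = 1.1097 × 1.1500 × 1.1155 = 1.42355090
Price-level growth factor = 1.0180 × 1.0755 × 1.0820 = 1.18463744
Real growth factor = 1.42355090 / 1.18463744 = 1.20167644
Annualized real rate = 1.20167644^(1/3) − 1 = 6.3153% → 632 basis points.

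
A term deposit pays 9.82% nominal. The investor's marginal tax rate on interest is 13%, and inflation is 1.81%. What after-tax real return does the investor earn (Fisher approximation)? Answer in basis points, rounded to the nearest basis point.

673 basis points

After-tax nominal return = 9.82% × (1 − 0.13) = 8.5434%.
r ≈ 8.5434% − 1.81% → 673 basis points.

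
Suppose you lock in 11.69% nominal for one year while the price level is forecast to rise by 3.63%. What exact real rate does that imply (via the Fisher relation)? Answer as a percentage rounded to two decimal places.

1 + r = 1.11690 / 1.03630 = 1.077777
r = 1.077777 − 1 = 7.7777%, i.e. 7.78%.

7.78%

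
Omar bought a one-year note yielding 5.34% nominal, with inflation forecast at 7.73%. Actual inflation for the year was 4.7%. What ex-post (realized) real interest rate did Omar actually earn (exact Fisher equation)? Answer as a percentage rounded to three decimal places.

Ex-post: (1 + 0.0534)/(1 + 0.0470) − 1 = 0.6113%
So the realized real rate is 0.611%.

0.611%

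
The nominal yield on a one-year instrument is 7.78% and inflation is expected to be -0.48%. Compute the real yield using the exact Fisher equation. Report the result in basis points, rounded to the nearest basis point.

1 + r = 1.07780 / 0.99520 = 1.082998
r = 1.082998 − 1 = 8.2998%, i.e. 830 basis points.

830 basis points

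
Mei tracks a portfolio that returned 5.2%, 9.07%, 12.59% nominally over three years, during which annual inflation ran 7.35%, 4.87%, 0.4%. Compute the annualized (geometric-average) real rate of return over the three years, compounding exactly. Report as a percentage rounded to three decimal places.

4.555%

Compound the nominal returns: 1.0520 × 1.0907 × 1.1259 = 1.29187612.
Compound inflation: 1.0735 × 1.0487 × 1.0040 = 1.13028257.
Deflate: 1.29187612 / 1.13028257 = 1.14296740.
Annualized real rate = 1.14296740^(1/3) − 1 = 4.5550% → 4.555%.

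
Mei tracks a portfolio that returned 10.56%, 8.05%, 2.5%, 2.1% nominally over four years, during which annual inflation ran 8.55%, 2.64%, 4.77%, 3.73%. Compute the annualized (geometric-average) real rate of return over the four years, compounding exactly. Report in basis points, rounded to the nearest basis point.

Nominal growth factor = 1.1056 × 1.0805 × 1.0250 × 1.0210 = 1.25017960
Price-level growth factor = 1.0855 × 1.0264 × 1.0477 × 1.0373 = 1.21084288
Real growth factor = 1.25017960 / 1.21084288 = 1.03248706
Annualized real rate = 1.03248706^(1/4) − 1 = 0.8025% → 80 basis points.

80 basis points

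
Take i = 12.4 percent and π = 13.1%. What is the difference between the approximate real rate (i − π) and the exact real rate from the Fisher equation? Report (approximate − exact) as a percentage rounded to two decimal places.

Approximate: r ≈ 12.400% − 13.100% = -0.7000%
Exact: (1 + 0.1240)/(1 + 0.1310) − 1 = -0.6189%
Error = -0.7000% − (-0.6189%) = -0.0811% → -0.08%.

-0.08%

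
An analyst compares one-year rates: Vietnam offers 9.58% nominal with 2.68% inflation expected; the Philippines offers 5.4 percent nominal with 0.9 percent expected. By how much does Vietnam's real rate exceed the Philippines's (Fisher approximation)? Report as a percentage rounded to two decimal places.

2.40%

Vietnam: 9.58% − 2.68% = 6.900%
The Philippines: 5.4% − 0.9% = 4.500%
Differential = 2.400% → 2.40%.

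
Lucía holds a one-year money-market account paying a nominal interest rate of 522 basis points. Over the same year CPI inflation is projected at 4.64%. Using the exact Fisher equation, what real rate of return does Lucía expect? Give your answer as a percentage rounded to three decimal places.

By the Fisher equation, 1 + r = (1 + i)/(1 + π).
1 + r = 1.05220 / 1.04640 = 1.005543
r = 1.005543 − 1 = 0.5543%, i.e. 0.554%.

0.554%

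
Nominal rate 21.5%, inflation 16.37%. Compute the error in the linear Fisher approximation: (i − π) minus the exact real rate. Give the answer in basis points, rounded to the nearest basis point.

Approximate: r ≈ 21.500% − 16.370% = 5.1300%
Exact: (1 + 0.2150)/(1 + 0.1637) − 1 = 4.4084%
Error = 5.1300% − 4.4084% = 0.7216% → 72 basis points.

72 basis points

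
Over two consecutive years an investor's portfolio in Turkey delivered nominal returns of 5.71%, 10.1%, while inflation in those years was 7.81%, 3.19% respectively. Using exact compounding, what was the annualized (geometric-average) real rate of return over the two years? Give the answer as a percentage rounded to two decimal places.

Compound the nominal returns: 1.0571 × 1.1010 = 1.16386710.
Compound inflation: 1.0781 × 1.0319 = 1.11249139.
Deflate: 1.16386710 / 1.11249139 = 1.04618077.
Annualized real rate = 1.04618077^(1/2) − 1 = 2.2830% → 2.28%.

2.28%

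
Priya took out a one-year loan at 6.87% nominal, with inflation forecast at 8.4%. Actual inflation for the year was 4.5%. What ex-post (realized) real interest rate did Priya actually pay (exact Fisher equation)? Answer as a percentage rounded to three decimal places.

Ex-post: (1 + 0.0687)/(1 + 0.0450) − 1 = 2.2679%
So the realized real rate is 2.268%.

2.268%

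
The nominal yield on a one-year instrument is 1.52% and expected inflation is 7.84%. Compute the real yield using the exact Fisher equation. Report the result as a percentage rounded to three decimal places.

-5.861%

By the Fisher relation, 1 + r = (1 + i)/(1 + π).
1 + r = 1.01520 / 1.07840 = 0.9413947
r = 0.9413947 − 1 = -5.86053%, i.e. -5.861%.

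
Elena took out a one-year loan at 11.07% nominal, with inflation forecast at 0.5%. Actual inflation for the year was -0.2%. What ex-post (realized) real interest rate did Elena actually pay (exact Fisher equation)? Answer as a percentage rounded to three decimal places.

11.293%

Ex-post: (1 + 0.1107)/(1 − 0.0020) − 1 = 11.2926%
So the realized real rate is 11.293%.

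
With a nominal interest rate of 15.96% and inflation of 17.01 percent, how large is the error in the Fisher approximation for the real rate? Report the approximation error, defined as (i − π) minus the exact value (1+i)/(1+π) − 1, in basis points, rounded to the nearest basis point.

Approximate: r ≈ 15.960% − 17.010% = -1.0500%
Exact: (1 + 0.1596)/(1 + 0.1701) − 1 = -0.8974%
Error = -1.0500% − (-0.8974%) = -0.1526% → -15 basis points.

-15 basis points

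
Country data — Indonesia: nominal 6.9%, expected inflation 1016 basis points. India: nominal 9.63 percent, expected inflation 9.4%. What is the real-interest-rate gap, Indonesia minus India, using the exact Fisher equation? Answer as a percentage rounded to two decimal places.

Indonesia: (1 + 0.0690)/(1 + 0.1016) − 1 = -2.9593%
India: (1 + 0.0963)/(1 + 0.0940) − 1 = 0.2102%
Differential = -2.9593% − 0.2102% = -3.1696% → -3.17%.

-3.17%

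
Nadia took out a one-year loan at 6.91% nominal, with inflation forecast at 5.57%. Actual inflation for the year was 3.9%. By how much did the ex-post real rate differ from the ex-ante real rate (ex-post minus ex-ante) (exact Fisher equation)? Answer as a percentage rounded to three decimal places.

1.628%

Ex-ante: (1 + 0.0691)/(1 + 0.0557) − 1 = 1.2693%
Ex-post: (1 + 0.0691)/(1 + 0.0390) − 1 = 2.8970%
Difference (ex-post − ex-ante) = 1.6277% → 1.628%.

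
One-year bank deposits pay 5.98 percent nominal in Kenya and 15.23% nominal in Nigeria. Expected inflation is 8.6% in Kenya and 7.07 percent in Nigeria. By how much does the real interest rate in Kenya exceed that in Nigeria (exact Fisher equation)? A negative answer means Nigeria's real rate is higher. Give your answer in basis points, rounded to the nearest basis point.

Kenya: (1 + 0.0598)/(1 + 0.0860) − 1 = -2.4125%
Nigeria: (1 + 0.1523)/(1 + 0.0707) − 1 = 7.6212%
Differential = -2.4125% − 7.6212% = -10.0337% → -1003 basis points.

-1003 basis points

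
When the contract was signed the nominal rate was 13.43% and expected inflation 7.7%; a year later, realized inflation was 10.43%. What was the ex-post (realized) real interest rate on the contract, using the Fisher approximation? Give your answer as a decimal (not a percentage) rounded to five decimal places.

0.03000

Ex-post: 13.43% − 10.43% = 3.000%
So the realized real rate is 0.03000.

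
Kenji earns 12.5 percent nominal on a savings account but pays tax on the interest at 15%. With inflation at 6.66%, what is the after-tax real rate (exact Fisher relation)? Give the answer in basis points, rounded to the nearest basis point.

372 basis points

After-tax nominal return = 12.5% × (1 − 0.15) = 10.6250%.
1 + r = 1.10625 / 1.06660 = 1.037174
After-tax real rate = 1.037174 − 1 → 372 basis points.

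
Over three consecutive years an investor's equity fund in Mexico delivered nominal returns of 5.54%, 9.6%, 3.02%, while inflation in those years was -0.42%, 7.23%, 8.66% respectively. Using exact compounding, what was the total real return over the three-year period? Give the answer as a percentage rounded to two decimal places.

2.70%

Nominal growth factor = 1.0554 × 1.0960 × 1.0302 = 1.191651
Price-level growth factor = 0.9958 × 1.0723 × 1.0866 = 1.160268
Real growth factor = 1.191651 / 1.160268 = 1.027049
Total real return = 1.027049 − 1 → 2.70%.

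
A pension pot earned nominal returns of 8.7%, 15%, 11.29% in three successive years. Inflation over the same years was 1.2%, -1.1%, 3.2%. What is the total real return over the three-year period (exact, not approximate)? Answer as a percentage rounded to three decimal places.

34.687%

Nominal growth factor = 1.0870 × 1.1500 × 1.1129 = 1.391181
Price-level growth factor = 1.0120 × 0.9890 × 1.0320 = 1.032896
Real growth factor = 1.391181 / 1.032896 = 1.346874
Total real return = 1.346874 − 1 → 34.687%.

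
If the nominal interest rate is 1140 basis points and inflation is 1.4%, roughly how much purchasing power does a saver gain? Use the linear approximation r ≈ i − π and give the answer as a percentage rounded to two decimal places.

10.00%

r ≈ i − π = 11.4% − 1.4% = 10.00%.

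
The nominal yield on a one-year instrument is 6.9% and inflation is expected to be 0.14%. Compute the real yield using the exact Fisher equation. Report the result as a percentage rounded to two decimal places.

By the Fisher identity, 1 + r = (1 + i)/(1 + π).
1 + r = 1.06900 / 1.00140 = 1.067505
r = 1.067505 − 1 = 6.7505%, i.e. 6.75%.

6.75%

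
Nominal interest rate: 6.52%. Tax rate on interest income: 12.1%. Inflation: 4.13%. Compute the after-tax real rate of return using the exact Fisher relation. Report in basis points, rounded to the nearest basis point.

After-tax nominal return = 6.52% × (1 − 0.121) = 5.73108%.
1 + r = 1.0573108 / 1.04130 = 1.015376
After-tax real rate = 1.015376 − 1 → 154 basis points.

154 basis points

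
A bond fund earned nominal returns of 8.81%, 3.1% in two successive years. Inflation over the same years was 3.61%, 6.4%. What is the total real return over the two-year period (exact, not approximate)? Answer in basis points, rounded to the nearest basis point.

176 basis points

Nominal growth factor = 1.0881 × 1.0310 = 1.121831
Price-level growth factor = 1.0361 × 1.0640 = 1.102410
Real growth factor = 1.121831 / 1.102410 = 1.017617
Total real return = 1.017617 − 1 → 176 basis points.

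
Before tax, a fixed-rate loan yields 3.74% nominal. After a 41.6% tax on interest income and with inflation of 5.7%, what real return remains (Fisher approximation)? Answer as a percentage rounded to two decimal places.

After-tax nominal return = 3.74% × (1 − 0.416) = 2.18416%.
r ≈ 2.18416% − 5.7% → -3.52%.

-3.52%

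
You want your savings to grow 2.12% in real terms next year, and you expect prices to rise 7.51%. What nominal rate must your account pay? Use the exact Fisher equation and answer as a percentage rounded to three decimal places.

(1 + i) = (1 + r)(1 + π) = 1.02120 × 1.07510 = 1.09789212
i = 1.09789212 − 1, so the required nominal rate is 9.789%.

9.789%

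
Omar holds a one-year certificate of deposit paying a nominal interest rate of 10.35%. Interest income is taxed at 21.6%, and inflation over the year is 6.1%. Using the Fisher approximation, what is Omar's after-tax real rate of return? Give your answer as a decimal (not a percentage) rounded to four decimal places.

After-tax nominal return = 10.35% × (1 − 0.216) = 8.1144%.
r ≈ 8.1144% − 6.1% → 0.0201.

0.0201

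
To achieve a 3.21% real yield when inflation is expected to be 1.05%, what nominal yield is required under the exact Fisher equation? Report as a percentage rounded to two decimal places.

4.29%

(1 + i) = (1 + r)(1 + π) = 1.03210 × 1.01050 = 1.04293705
i = 1.04293705 − 1, so the required nominal rate is 4.29%.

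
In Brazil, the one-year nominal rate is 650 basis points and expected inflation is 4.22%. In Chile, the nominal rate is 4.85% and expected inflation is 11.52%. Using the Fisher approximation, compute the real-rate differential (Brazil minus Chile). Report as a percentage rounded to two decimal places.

Brazil: 6.5% − 4.22% = 2.280%
Chile: 4.85% − 11.52% = -6.670%
Differential = 8.950% → 8.95%.

8.95%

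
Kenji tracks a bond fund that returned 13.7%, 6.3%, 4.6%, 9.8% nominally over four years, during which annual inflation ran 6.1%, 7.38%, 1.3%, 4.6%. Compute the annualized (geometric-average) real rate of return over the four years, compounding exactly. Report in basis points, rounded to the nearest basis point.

355 basis points

Compound the nominal returns: 1.1370 × 1.0630 × 1.0460 × 1.0980 = 1.38812237.
Compound inflation: 1.0610 × 1.0738 × 1.0130 × 1.0460 = 1.20720191.
Deflate: 1.38812237 / 1.20720191 = 1.14986761.
Annualized real rate = 1.14986761^(1/4) − 1 = 3.5528% → 355 basis points.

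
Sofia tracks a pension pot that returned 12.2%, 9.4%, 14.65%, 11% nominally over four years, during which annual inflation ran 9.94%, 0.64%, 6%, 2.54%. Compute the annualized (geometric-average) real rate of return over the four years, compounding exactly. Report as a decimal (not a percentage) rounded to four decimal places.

Compound the nominal returns: 1.1220 × 1.0940 × 1.1465 × 1.1100 = 1.56209419.
Compound inflation: 1.0994 × 1.0064 × 1.0600 × 1.0254 = 1.20261202.
Deflate: 1.56209419 / 1.20261202 = 1.29891783.
Annualized real rate = 1.29891783^(1/4) − 1 = 6.7568% → 0.0676.

0.0676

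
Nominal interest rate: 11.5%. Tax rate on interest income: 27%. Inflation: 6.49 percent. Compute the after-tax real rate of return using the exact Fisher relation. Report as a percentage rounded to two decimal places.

1.79%

After-tax nominal return = 11.5% × (1 − 0.27) = 8.3950%.
1 + r = 1.08395 / 1.06490 = 1.017889
After-tax real rate = 1.017889 − 1 → 1.79%.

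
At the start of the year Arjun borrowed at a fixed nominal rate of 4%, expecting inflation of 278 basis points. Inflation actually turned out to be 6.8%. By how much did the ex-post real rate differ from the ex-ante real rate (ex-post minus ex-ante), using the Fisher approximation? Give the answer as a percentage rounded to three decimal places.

Ex-ante: 4% − 2.78% = 1.220%
Ex-post: 4% − 6.8% = -2.800%
Difference (ex-post − ex-ante) = -4.0200% → -4.020%.

-4.020%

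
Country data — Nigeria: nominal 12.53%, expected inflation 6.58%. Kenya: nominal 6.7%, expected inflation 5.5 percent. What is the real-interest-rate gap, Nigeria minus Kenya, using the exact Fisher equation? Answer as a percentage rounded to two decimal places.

4.45%

Nigeria: (1 + 0.1253)/(1 + 0.0658) − 1 = 5.5827%
Kenya: (1 + 0.0670)/(1 + 0.0550) − 1 = 1.1374%
Differential = 5.5827% − 1.1374% = 4.4452% → 4.45%.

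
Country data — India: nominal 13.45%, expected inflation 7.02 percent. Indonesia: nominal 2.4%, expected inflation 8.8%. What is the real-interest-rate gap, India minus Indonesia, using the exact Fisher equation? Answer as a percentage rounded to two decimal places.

11.89%

India: (1 + 0.1345)/(1 + 0.0702) − 1 = 6.0082%
Indonesia: (1 + 0.0240)/(1 + 0.0880) − 1 = -5.8824%
Differential = 6.0082% − (-5.8824%) = 11.8906% → 11.89%.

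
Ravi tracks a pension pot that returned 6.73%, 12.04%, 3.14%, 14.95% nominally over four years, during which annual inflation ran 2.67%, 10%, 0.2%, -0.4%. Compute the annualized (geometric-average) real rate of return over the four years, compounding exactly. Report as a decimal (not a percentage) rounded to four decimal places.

0.0590

Nominal growth factor = 1.0673 × 1.1204 × 1.0314 × 1.1495 = 1.41773713
Price-level growth factor = 1.0267 × 1.1000 × 1.0020 × 0.9960 = 1.12710223
Real growth factor = 1.41773713 / 1.12710223 = 1.25786028
Annualized real rate = 1.25786028^(1/4) − 1 = 5.9030% → 0.0590.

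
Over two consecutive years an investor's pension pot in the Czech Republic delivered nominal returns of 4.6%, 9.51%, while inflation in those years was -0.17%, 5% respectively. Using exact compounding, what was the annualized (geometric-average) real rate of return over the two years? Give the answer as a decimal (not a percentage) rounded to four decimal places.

0.0454

Compound the nominal returns: 1.0460 × 1.0951 = 1.14547460.
Compound inflation: 0.9983 × 1.0500 = 1.04821500.
Deflate: 1.14547460 / 1.04821500 = 1.09278593.
Annualized real rate = 1.09278593^(1/2) − 1 = 4.5364% → 0.0454.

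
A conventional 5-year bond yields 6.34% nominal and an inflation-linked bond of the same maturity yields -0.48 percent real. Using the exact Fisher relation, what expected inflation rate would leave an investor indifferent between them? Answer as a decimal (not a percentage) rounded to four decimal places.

0.0685

(1 + π) = (1 + i)/(1 + r) = 1.06340 / 0.99520 = 1.068529
Break-even inflation = 1.068529 − 1 → 0.0685.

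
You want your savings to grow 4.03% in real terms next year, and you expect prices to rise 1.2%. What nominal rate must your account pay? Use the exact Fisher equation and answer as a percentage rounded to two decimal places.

5.28%

(1 + i) = (1 + r)(1 + π) = 1.04030 × 1.01200 = 1.0527836
i = 1.0527836 − 1, so the required nominal rate is 5.28%.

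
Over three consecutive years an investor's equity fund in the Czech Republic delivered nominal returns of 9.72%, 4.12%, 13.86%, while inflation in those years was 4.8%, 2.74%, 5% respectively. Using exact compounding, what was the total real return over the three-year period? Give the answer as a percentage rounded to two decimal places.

Nominal growth factor = 1.0972 × 1.0412 × 1.1386 = 1.300742
Price-level growth factor = 1.0480 × 1.0274 × 1.0500 = 1.130551
Real growth factor = 1.300742 / 1.130551 = 1.150538
Total real return = 1.150538 − 1 → 15.05%.

15.05%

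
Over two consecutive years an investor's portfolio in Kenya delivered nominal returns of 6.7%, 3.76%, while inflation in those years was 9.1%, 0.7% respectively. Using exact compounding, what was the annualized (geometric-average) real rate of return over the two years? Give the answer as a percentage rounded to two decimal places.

0.39%

Nominal growth factor = 1.0670 × 1.0376 = 1.10711920
Price-level growth factor = 1.0910 × 1.0070 = 1.09863700
Real growth factor = 1.10711920 / 1.09863700 = 1.00772066
Annualized real rate = 1.00772066^(1/2) − 1 = 0.3853% → 0.39%.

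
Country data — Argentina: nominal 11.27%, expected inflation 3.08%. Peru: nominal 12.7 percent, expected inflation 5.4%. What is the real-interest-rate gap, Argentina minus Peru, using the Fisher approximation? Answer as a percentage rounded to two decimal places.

Argentina: 11.27% − 3.08% = 8.190%
Peru: 12.7% − 5.4% = 7.300%
Differential = 0.890% → 0.89%.

0.89%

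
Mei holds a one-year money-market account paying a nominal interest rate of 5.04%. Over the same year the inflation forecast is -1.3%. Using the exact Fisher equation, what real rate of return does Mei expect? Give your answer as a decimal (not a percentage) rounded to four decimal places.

By the Fisher equation, 1 + r = (1 + i)/(1 + π).
1 + r = 1.05040 / 0.98700 = 1.064235
r = 1.064235 − 1 = 6.4235%, i.e. 0.0642.

0.0642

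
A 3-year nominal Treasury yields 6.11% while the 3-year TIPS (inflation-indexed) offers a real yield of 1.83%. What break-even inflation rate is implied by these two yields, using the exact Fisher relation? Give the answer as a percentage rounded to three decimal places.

4.203%

(1 + π) = (1 + i)/(1 + r) = 1.06110 / 1.01830 = 1.042031
Break-even inflation = 1.042031 − 1 → 4.203%.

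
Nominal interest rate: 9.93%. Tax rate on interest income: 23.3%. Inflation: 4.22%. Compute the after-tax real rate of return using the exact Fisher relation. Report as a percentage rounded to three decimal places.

After-tax nominal return = 9.93% × (1 − 0.233) = 7.61631%.
1 + r = 1.0761631 / 1.04220 = 1.032588
After-tax real rate = 1.032588 − 1 → 3.259%.

3.259%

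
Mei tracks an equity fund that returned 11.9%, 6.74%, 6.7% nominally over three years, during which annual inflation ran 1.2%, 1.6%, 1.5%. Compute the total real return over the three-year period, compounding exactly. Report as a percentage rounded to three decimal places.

Nominal growth factor = 1.1190 × 1.0674 × 1.0670 = 1.2744468
Price-level growth factor = 1.0120 × 1.0160 × 1.0150 = 1.0436149
Real growth factor = 1.2744468 / 1.0436149 = 1.2211849
Total real return = 1.2211849 − 1 → 22.118%.

22.118%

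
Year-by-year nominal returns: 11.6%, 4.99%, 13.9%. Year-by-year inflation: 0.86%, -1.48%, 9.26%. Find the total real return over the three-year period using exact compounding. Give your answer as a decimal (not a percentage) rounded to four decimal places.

0.2292

Nominal growth factor = 1.1160 × 1.0499 × 1.1390 = 1.334553
Price-level growth factor = 1.0086 × 0.9852 × 1.0926 = 1.085687
Real growth factor = 1.334553 / 1.085687 = 1.229225
Total real return = 1.229225 − 1 → 0.2292.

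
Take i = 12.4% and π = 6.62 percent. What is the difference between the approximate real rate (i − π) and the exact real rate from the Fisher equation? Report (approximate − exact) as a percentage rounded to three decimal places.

0.359%

Approximate: r ≈ 12.400% − 6.620% = 5.7800%
Exact: (1 + 0.1240)/(1 + 0.0662) − 1 = 5.4211%
Error = 5.7800% − 5.4211% = 0.3589% → 0.359%.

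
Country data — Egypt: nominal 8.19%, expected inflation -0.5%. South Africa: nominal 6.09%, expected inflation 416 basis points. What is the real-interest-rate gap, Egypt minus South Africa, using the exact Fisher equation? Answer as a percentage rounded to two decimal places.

6.88%

Egypt: (1 + 0.0819)/(1 − 0.0050) − 1 = 8.7337%
South Africa: (1 + 0.0609)/(1 + 0.0416) − 1 = 1.8529%
Differential = 8.7337% − 1.8529% = 6.8807% → 6.88%.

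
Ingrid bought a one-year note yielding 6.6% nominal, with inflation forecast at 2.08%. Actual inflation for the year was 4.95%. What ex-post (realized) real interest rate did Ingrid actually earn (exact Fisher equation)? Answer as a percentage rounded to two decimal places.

1.57%

Ex-post: (1 + 0.0660)/(1 + 0.0495) − 1 = 1.5722%
So the realized real rate is 1.57%.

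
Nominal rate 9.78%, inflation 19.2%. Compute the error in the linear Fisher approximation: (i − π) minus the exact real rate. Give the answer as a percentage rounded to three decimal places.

Approximate: r ≈ 9.780% − 19.200% = -9.4200%
Exact: (1 + 0.0978)/(1 + 0.1920) − 1 = -7.9027%
Error = -9.4200% − (-7.9027%) = -1.5173% → -1.517%.

-1.517%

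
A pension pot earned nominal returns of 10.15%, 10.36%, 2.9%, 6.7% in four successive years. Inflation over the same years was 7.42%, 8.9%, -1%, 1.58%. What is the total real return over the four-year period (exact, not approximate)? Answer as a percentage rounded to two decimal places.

13.45%

Compound the nominal returns: 1.1015 × 1.1036 × 1.0290 × 1.0670 = 1.334676.
Compound inflation: 1.0742 × 1.0890 × 0.9900 × 1.0158 = 1.176404.
Deflate: 1.334676 / 1.176404 = 1.134539.
Total real return = 1.134539 − 1 → 13.45%.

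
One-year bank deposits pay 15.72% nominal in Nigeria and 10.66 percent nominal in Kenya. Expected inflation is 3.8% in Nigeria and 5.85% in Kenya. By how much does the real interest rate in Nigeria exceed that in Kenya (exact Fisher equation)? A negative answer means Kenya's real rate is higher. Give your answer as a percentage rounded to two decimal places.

6.94%

Nigeria: (1 + 0.1572)/(1 + 0.0380) − 1 = 11.4836%
Kenya: (1 + 0.1066)/(1 + 0.0585) − 1 = 4.5442%
Differential = 11.4836% − 4.5442% = 6.9395% → 6.94%.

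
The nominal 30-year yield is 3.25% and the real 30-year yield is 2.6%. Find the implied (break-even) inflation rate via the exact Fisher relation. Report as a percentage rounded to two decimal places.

0.63%

(1 + π) = (1 + i)/(1 + r) = 1.03250 / 1.02600 = 1.006335
Break-even inflation = 1.006335 − 1 → 0.63%.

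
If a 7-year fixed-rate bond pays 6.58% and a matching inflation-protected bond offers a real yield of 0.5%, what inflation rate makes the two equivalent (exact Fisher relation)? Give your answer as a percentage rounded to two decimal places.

6.05%

(1 + π) = (1 + i)/(1 + r) = 1.06580 / 1.00500 = 1.060498
Break-even inflation = 1.060498 − 1 → 6.05%.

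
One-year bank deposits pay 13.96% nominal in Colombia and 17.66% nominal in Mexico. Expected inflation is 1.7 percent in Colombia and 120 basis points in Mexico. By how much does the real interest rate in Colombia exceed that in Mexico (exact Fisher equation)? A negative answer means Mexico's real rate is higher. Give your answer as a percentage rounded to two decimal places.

-4.21%

Colombia: (1 + 0.1396)/(1 + 0.0170) − 1 = 12.0551%
Mexico: (1 + 0.1766)/(1 + 0.0120) − 1 = 16.2648%
Differential = 12.0551% − 16.2648% = -4.2098% → -4.21%.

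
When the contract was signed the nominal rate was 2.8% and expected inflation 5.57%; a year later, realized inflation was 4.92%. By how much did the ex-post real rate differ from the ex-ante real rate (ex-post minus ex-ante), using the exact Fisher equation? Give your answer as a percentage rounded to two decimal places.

Ex-ante: (1 + 0.0280)/(1 + 0.0557) − 1 = -2.6239%
Ex-post: (1 + 0.0280)/(1 + 0.0492) − 1 = -2.0206%
Difference (ex-post − ex-ante) = 0.6033% → 0.60%.

0.60%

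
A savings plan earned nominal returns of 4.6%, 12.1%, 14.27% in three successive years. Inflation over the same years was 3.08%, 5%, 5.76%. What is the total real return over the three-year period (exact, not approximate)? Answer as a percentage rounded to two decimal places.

17.05%

Compound the nominal returns: 1.0460 × 1.1210 × 1.1427 = 1.339891.
Compound inflation: 1.0308 × 1.0500 × 1.0576 = 1.144683.
Deflate: 1.339891 / 1.144683 = 1.170535.
Total real return = 1.170535 − 1 → 17.05%.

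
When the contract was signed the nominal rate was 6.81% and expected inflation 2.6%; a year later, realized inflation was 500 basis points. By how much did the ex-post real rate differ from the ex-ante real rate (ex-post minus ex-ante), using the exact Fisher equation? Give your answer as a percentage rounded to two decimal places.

Ex-ante: (1 + 0.0681)/(1 + 0.0260) − 1 = 4.1033%
Ex-post: (1 + 0.0681)/(1 + 0.0500) − 1 = 1.7238%
Difference (ex-post − ex-ante) = -2.3795% → -2.38%.

-2.38%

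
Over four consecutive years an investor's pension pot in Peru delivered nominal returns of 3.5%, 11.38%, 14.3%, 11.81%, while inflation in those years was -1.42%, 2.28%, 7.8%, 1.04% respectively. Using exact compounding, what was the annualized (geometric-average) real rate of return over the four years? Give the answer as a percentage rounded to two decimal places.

7.62%

Compound the nominal returns: 1.0350 × 1.1138 × 1.1430 × 1.1181 = 1.47324319.
Compound inflation: 0.9858 × 1.0228 × 1.0780 × 1.0104 = 1.09822577.
Deflate: 1.47324319 / 1.09822577 = 1.34147570.
Annualized real rate = 1.34147570^(1/4) − 1 = 7.6207% → 7.62%.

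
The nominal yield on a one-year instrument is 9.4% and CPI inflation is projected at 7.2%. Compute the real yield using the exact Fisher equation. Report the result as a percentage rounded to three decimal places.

By the Fisher relation, 1 + r = (1 + i)/(1 + π).
1 + r = 1.09400 / 1.07200 = 1.020522
r = 1.020522 − 1 = 2.0522%, i.e. 2.052%.

2.052%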